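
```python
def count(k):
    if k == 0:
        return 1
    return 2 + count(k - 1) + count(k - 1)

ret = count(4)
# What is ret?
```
Call trace (a repeated sub-call is expanded the first time; later identical calls just restate its return value):
count(k=4)
  count(k=3)
    count(k=2)
      count(k=1)
        count(k=0)
        -> return 1
        count(k=0)
        -> return 1
      -> return 4
      count(k=1) -> return 4  (same call as traced above)
    -> return 10
    count(k=2) -> return 10  (same call as traced above)
  -> return 22
  count(k=3) -> return 22  (same call as traced above)
-> return 46

Final answer: 46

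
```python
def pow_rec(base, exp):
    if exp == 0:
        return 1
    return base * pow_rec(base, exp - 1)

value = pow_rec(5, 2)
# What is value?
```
Call trace:
pow_rec(base=5, exp=2)
  pow_rec(base=5, exp=1)
    pow_rec(base=5, exp=0)
    -> return 1
  -> return 5
-> return 25

Final answer: 25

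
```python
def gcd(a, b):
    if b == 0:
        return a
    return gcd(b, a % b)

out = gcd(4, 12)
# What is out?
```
Call trace:
gcd(a=4, b=12)
  gcd(a=12, b=4)
    gcd(a=4, b=0)
    -> return 4
  -> return 4
-> return 4

Final answer: 4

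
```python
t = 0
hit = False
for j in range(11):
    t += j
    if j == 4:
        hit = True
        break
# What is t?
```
Trace:
  t=0
  t=0, hit=False
  t=0, hit=False, j=0
  t=1, hit=False, j=1
  t=3, hit=False, j=2
  t=6, hit=False, j=3
  t=10, hit=True, j=4

Final answer: 10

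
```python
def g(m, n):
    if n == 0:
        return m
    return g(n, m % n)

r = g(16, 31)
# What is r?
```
Call trace:
g(m=16, n=31)
  g(m=31, n=16)
    g(m=16, n=15)
      g(m=15, n=1)
        g(m=1, n=0)
        -> return 1
      -> return 1
    -> return 1
  -> return 1
-> return 1

Final answer: 1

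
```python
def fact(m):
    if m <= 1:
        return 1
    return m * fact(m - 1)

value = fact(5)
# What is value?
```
Call trace:
fact(m=5)
  fact(m=4)
    fact(m=3)
      fact(m=2)
        fact(m=1)
        -> return 1
      -> return 2
    -> return 6
  -> return 24
-> return 120

Final answer: 120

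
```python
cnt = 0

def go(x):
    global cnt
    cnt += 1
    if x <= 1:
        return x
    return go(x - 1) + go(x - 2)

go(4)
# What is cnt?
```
Call trace (a repeated sub-call is expanded the first time; later identical calls just restate its return value):
go(x=4)
  go(x=3)
    go(x=2)
      go(x=1)
      -> return 1
      go(x=0)
      -> return 0
    -> return 1
    go(x=1)
    -> return 1
  -> return 2
  go(x=2) -> return 1  (same call as traced above)
-> return 3

cnt is incremented once per call, so count the calls in each subtree. Let C(x) = number of calls made by go(x).
C(0) = C(1) = 1 (base case, no recursion); C(x) = 1 + C(x - 1) + C(x - 2) otherwise.
C(2) = 1 + C(1) + C(0) = 1 + 1 + 1 = 3
C(3) = 1 + C(2) + C(1) = 1 + 3 + 1 = 5
C(4) = 1 + C(3) + C(2) = 1 + 5 + 3 = 9
cnt = C(4) = 9

Final answer: 9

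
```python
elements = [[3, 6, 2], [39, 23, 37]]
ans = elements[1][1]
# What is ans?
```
Trace:
  elements=[[3, 6, 2], [39, 23, 37]]
  elements=[[3, 6, 2], [39, 23, 37]], ans=23

Final answer: 23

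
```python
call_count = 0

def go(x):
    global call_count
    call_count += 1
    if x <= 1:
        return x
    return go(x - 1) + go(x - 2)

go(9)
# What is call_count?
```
Call trace (a repeated sub-call is expanded the first time; later identical calls just restate its return value):
go(x=9)
  go(x=8)
    go(x=7)
      go(x=6)
        go(x=5)
          go(x=4)
            go(x=3)
              go(x=2)
                go(x=1)
                -> return 1
                go(x=0)
                -> return 0
              -> return 1
              go(x=1)
              -> return 1
            -> return 2
            go(x=2) -> return 1  (same call as traced above)
          -> return 3
          go(x=3) -> return 2  (same call as traced above)
        -> return 5
        go(x=4) -> return 3  (same call as traced above)
      -> return 8
      go(x=5) -> return 5  (same call as traced above)
    -> return 13
    go(x=6) -> return 8  (same call as traced above)
  -> return 21
  go(x=7) -> return 13  (same call as traced above)
-> return 34

call_count is incremented once per call, so count the calls in each subtree. Let C(x) = number of calls made by go(x).
C(0) = C(1) = 1 (base case, no recursion); C(x) = 1 + C(x - 1) + C(x - 2) otherwise.
C(2) = 1 + C(1) + C(0) = 1 + 1 + 1 = 3
C(3) = 1 + C(2) + C(1) = 1 + 3 + 1 = 5
C(4) = 1 + C(3) + C(2) = 1 + 5 + 3 = 9
C(5) = 1 + C(4) + C(3) = 1 + 9 + 5 = 15
C(6) = 1 + C(5) + C(4) = 1 + 15 + 9 = 25
C(7) = 1 + C(6) + C(5) = 1 + 25 + 15 = 41
C(8) = 1 + C(7) + C(6) = 1 + 41 + 25 = 67
C(9) = 1 + C(8) + C(7) = 1 + 67 + 41 = 109
call_count = C(9) = 109

Final answer: 109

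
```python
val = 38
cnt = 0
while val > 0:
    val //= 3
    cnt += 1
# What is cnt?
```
Trace:
  val=38
  val=38, cnt=0
  val=12, cnt=1
  val=4, cnt=2
  val=1, cnt=3
  val=0, cnt=4

Final answer: 4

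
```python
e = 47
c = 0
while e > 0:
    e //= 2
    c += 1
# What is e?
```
Trace:
  e=47
  e=47, c=0
  e=23, c=1
  e=11, c=2
  e=5, c=3
  e=2, c=4
  e=1, c=5
  e=0, c=6

Final answer: 0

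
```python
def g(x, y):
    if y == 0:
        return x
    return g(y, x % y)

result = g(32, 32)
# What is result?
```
Call trace:
g(x=32, y=32)
  g(x=32, y=0)
  -> return 32
-> return 32

Final answer: 32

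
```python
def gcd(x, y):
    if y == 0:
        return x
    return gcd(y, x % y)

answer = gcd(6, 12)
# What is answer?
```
Call trace:
gcd(x=6, y=12)
  gcd(x=12, y=6)
    gcd(x=6, y=0)
    -> return 6
  -> return 6
-> return 6

Final answer: 6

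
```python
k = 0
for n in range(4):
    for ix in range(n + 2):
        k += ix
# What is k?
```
Trace:
  k=0
  k=0, n=0, ix=0
  k=1, n=0, ix=1
  k=1, n=1, ix=0
  k=2, n=1, ix=1
  k=4, n=1, ix=2
  k=4, n=2, ix=0
  k=5, n=2, ix=1
  k=7, n=2, ix=2
  k=10, n=2, ix=3
  k=10, n=3, ix=0
  k=11, n=3, ix=1
  k=13, n=3, ix=2
  k=16, n=3, ix=3
  k=20, n=3, ix=4

Final answer: 20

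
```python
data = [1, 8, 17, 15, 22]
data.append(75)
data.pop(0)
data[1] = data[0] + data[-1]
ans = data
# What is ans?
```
Trace:
  data=[1, 8, 17, 15, 22]
  data=[1, 8, 17, 15, 22, 75]
  data=[8, 17, 15, 22, 75]
  data=[8, 83, 15, 22, 75]
  data=[8, 83, 15, 22, 75], ans=[8, 83, 15, 22, 75]

Final answer: [8, 83, 15, 22, 75]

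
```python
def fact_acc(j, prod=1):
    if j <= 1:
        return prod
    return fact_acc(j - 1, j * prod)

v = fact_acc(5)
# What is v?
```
Call trace:
fact_acc(j=5, prod=1)
  fact_acc(j=4, prod=5)
    fact_acc(j=3, prod=20)
      fact_acc(j=2, prod=60)
        fact_acc(j=1, prod=120)
        -> return 120
      -> return 120
    -> return 120
  -> return 120
-> return 120

Final answer: 120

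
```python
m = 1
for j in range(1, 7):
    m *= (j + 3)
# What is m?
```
Trace:
  m=1
  m=4, j=1
  m=20, j=2
  m=120, j=3
  m=840, j=4
  m=6720, j=5
  m=60480, j=6

Final answer: 60480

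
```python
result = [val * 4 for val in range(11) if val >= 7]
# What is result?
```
Trace:
  val=0
  val=1
  val=2
  val=3
  val=4
  val=5
  val=6
  val=7
  val=8
  val=9
  val=10
  result=[28, 32, 36, 40]

Final answer: [28, 32, 36, 40]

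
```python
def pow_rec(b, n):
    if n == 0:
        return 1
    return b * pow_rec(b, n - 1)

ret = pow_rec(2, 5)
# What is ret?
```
Call trace:
pow_rec(b=2, n=5)
  pow_rec(b=2, n=4)
    pow_rec(b=2, n=3)
      pow_rec(b=2, n=2)
        pow_rec(b=2, n=1)
          pow_rec(b=2, n=0)
          -> return 1
        -> return 2
      -> return 4
    -> return 8
  -> return 16
-> return 32

Final answer: 32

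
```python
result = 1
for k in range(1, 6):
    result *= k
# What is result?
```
Trace:
  result=1
  result=1, k=1
  result=2, k=2
  result=6, k=3
  result=24, k=4
  result=120, k=5

Final answer: 120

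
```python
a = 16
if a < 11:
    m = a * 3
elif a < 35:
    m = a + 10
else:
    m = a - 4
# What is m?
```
Trace:
  a=16
  a=16, m=26

Final answer: 26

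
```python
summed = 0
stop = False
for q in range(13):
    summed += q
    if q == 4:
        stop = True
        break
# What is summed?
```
Trace:
  summed=0
  summed=0, stop=False
  summed=0, stop=False, q=0
  summed=1, stop=False, q=1
  summed=3, stop=False, q=2
  summed=6, stop=False, q=3
  summed=10, stop=True, q=4

Final answer: 10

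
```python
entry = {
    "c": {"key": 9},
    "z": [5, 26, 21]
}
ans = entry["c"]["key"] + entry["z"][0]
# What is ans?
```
Trace:
  entry={'c': {'key': 9}, 'z': [5, 26, 21]}
  entry={'c': {'key': 9}, 'z': [5, 26, 21]}, ans=14

Final answer: 14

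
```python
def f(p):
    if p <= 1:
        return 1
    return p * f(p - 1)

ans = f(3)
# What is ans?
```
Call trace:
f(p=3)
  f(p=2)
    f(p=1)
    -> return 1
  -> return 2
-> return 6

Final answer: 6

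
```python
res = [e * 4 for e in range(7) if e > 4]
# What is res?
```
Trace:
  e=0
  e=1
  e=2
  e=3
  e=4
  e=5
  e=6
  res=[20, 24]

Final answer: [20, 24]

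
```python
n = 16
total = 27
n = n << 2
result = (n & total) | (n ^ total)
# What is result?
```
Trace:
  n=16
  n=16, total=27
  n=64, total=27
  n=64, total=27, result=91

Final answer: 91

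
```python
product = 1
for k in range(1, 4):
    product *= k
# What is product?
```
Trace:
  product=1
  product=1, k=1
  product=2, k=2
  product=6, k=3

Final answer: 6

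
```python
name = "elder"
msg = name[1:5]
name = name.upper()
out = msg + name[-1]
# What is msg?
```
Trace:
  name='elder'
  name='elder', msg='lder'
  name='ELDER', msg='lder'
  name='ELDER', msg='lder', out='lderR'

Final answer: 'lder'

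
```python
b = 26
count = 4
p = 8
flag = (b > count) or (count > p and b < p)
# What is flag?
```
Trace:
  b=26
  b=26, count=4
  b=26, count=4, p=8
  b=26, count=4, p=8, flag=True

Final answer: True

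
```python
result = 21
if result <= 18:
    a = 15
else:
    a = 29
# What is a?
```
Trace:
  result=21
  result=21, a=29

Final answer: 29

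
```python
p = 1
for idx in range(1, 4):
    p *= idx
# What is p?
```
Trace:
  p=1
  p=1, idx=1
  p=2, idx=2
  p=6, idx=3

Final answer: 6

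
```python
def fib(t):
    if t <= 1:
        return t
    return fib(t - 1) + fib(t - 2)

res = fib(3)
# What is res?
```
Call trace:
fib(t=3)
  fib(t=2)
    fib(t=1)
    -> return 1
    fib(t=0)
    -> return 0
  -> return 1
  fib(t=1)
  -> return 1
-> return 2

Final answer: 2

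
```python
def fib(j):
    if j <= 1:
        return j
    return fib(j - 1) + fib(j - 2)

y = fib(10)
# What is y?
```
Call trace (a repeated sub-call is expanded the first time; later identical calls just restate its return value):
fib(j=10)
  fib(j=9)
    fib(j=8)
      fib(j=7)
        fib(j=6)
          fib(j=5)
            fib(j=4)
              fib(j=3)
                fib(j=2)
                  fib(j=1)
                  -> return 1
                  fib(j=0)
                  -> return 0
                -> return 1
                fib(j=1)
                -> return 1
              -> return 2
              fib(j=2) -> return 1  (same call as traced above)
            -> return 3
            fib(j=3) -> return 2  (same call as traced above)
          -> return 5
          fib(j=4) -> return 3  (same call as traced above)
        -> return 8
        fib(j=5) -> return 5  (same call as traced above)
      -> return 13
      fib(j=6) -> return 8  (same call as traced above)
    -> return 21
    fib(j=7) -> return 13  (same call as traced above)
  -> return 34
  fib(j=8) -> return 21  (same call as traced above)
-> return 55

Final answer: 55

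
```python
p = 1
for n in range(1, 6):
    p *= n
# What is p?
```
Trace:
  p=1
  p=1, n=1
  p=2, n=2
  p=6, n=3
  p=24, n=4
  p=120, n=5

Final answer: 120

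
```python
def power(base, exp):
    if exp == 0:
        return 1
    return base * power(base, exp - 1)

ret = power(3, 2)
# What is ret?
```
Call trace:
power(base=3, exp=2)
  power(base=3, exp=1)
    power(base=3, exp=0)
    -> return 1
  -> return 3
-> return 9

Final answer: 9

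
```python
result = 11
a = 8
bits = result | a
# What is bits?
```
Trace:
  result=11
  result=11, a=8
  result=11, a=8, bits=11

Final answer: 11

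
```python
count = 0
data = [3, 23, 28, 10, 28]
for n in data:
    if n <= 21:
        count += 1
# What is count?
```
Trace:
  count=0
  count=1, n=3
  count=1, n=23
  count=1, n=28
  count=2, n=10
  count=2, n=28

Final answer: 2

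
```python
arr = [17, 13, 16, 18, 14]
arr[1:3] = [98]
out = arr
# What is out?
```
Trace:
  arr=[17, 13, 16, 18, 14]
  arr=[17, 98, 18, 14]
  arr=[17, 98, 18, 14], out=[17, 98, 18, 14]

Final answer: [17, 98, 18, 14]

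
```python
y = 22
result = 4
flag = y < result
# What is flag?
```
Trace:
  y=22
  y=22, result=4
  y=22, result=4, flag=False

Final answer: False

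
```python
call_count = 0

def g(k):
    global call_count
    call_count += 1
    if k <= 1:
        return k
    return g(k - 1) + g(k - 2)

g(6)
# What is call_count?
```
Call trace (a repeated sub-call is expanded the first time; later identical calls just restate its return value):
g(k=6)
  g(k=5)
    g(k=4)
      g(k=3)
        g(k=2)
          g(k=1)
          -> return 1
          g(k=0)
          -> return 0
        -> return 1
        g(k=1)
        -> return 1
      -> return 2
      g(k=2) -> return 1  (same call as traced above)
    -> return 3
    g(k=3) -> return 2  (same call as traced above)
  -> return 5
  g(k=4) -> return 3  (same call as traced above)
-> return 8

call_count is incremented once per call, so count the calls in each subtree. Let C(k) = number of calls made by g(k).
C(0) = C(1) = 1 (base case, no recursion); C(k) = 1 + C(k - 1) + C(k - 2) otherwise.
C(2) = 1 + C(1) + C(0) = 1 + 1 + 1 = 3
C(3) = 1 + C(2) + C(1) = 1 + 3 + 1 = 5
C(4) = 1 + C(3) + C(2) = 1 + 5 + 3 = 9
C(5) = 1 + C(4) + C(3) = 1 + 9 + 5 = 15
C(6) = 1 + C(5) + C(4) = 1 + 15 + 9 = 25
call_count = C(6) = 25

Final answer: 25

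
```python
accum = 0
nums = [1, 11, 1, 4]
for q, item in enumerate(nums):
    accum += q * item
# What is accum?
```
Trace:
  accum=0
  accum=0, q=0, item=1
  accum=11, q=1, item=11
  accum=13, q=2, item=1
  accum=25, q=3, item=4

Final answer: 25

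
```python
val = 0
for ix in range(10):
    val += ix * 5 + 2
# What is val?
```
Trace:
  val=0
  val=2, ix=0
  val=9, ix=1
  val=21, ix=2
  val=38, ix=3
  val=60, ix=4
  val=87, ix=5
  val=119, ix=6
  val=156, ix=7
  val=198, ix=8
  val=245, ix=9

Final answer: 245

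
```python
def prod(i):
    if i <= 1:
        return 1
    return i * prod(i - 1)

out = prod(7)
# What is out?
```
Call trace:
prod(i=7)
  prod(i=6)
    prod(i=5)
      prod(i=4)
        prod(i=3)
          prod(i=2)
            prod(i=1)
            -> return 1
          -> return 2
        -> return 6
      -> return 24
    -> return 120
  -> return 720
-> return 5040

Final answer: 5040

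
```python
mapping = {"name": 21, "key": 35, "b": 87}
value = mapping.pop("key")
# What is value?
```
Trace:
  mapping={'name': 21, 'key': 35, 'b': 87}
  mapping={'name': 21, 'b': 87}, value=35

Final answer: 35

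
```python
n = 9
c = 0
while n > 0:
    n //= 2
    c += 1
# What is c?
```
Trace:
  n=9
  n=9, c=0
  n=4, c=1
  n=2, c=2
  n=1, c=3
  n=0, c=4

Final answer: 4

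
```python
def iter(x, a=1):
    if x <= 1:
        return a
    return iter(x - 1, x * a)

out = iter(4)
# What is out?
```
Call trace:
iter(x=4, a=1)
  iter(x=3, a=4)
    iter(x=2, a=12)
      iter(x=1, a=24)
      -> return 24
    -> return 24
  -> return 24
-> return 24

Final answer: 24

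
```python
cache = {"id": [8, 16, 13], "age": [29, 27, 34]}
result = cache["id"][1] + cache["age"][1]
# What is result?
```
Trace:
  cache={'id': [8, 16, 13], 'age': [29, 27, 34]}
  cache={'id': [8, 16, 13], 'age': [29, 27, 34]}, result=43

Final answer: 43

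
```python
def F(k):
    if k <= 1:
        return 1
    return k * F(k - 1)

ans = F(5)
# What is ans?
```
Call trace:
F(k=5)
  F(k=4)
    F(k=3)
      F(k=2)
        F(k=1)
        -> return 1
      -> return 2
    -> return 6
  -> return 24
-> return 120

Final answer: 120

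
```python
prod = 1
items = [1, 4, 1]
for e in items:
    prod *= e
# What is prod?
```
Trace:
  prod=1
  prod=1, e=1
  prod=4, e=4
  prod=4, e=1

Final answer: 4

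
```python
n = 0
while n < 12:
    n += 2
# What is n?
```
Trace:
  n=0
  n=2
  n=4
  n=6
  n=8
  n=10
  n=12

Final answer: 12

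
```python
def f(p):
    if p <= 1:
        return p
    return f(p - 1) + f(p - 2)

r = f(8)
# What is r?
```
Call trace (a repeated sub-call is expanded the first time; later identical calls just restate its return value):
f(p=8)
  f(p=7)
    f(p=6)
      f(p=5)
        f(p=4)
          f(p=3)
            f(p=2)
              f(p=1)
              -> return 1
              f(p=0)
              -> return 0
            -> return 1
            f(p=1)
            -> return 1
          -> return 2
          f(p=2) -> return 1  (same call as traced above)
        -> return 3
        f(p=3) -> return 2  (same call as traced above)
      -> return 5
      f(p=4) -> return 3  (same call as traced above)
    -> return 8
    f(p=5) -> return 5  (same call as traced above)
  -> return 13
  f(p=6) -> return 8  (same call as traced above)
-> return 21

Final answer: 21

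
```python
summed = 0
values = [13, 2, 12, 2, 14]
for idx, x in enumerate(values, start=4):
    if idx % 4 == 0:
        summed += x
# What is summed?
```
Trace:
  summed=0
  summed=13, idx=4, x=13
  summed=13, idx=5, x=2
  summed=13, idx=6, x=12
  summed=13, idx=7, x=2
  summed=27, idx=8, x=14

Final answer: 27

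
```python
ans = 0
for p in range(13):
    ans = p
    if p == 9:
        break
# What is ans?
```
Trace:
  ans=0
  ans=0, p=0
  ans=1, p=1
  ans=2, p=2
  ans=3, p=3
  ans=4, p=4
  ans=5, p=5
  ans=6, p=6
  ans=7, p=7
  ans=8, p=8
  ans=9, p=9

Final answer: 9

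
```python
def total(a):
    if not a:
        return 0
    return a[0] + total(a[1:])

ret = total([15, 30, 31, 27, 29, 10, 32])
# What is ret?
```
Call trace:
total(a=[15, 30, 31, 27, 29, 10, 32])
  total(a=[30, 31, 27, 29, 10, 32])
    total(a=[31, 27, 29, 10, 32])
      total(a=[27, 29, 10, 32])
        total(a=[29, 10, 32])
          total(a=[10, 32])
            total(a=[32])
              total(a=[])
              -> return 0
            -> return 32
          -> return 42
        -> return 71
      -> return 98
    -> return 129
  -> return 159
-> return 174

Final answer: 174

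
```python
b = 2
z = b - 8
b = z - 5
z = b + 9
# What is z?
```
Trace:
  b=2
  b=2, z=-6
  b=-11, z=-6
  b=-11, z=-2

Final answer: -2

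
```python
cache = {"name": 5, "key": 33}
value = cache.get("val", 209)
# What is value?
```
Trace:
  cache={'name': 5, 'key': 33}
  cache={'name': 5, 'key': 33}, value=209

Final answer: 209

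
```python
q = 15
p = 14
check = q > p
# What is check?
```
Trace:
  q=15
  q=15, p=14
  q=15, p=14, check=True

Final answer: True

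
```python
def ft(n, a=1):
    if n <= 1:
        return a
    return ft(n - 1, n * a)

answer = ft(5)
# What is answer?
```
Call trace:
ft(n=5, a=1)
  ft(n=4, a=5)
    ft(n=3, a=20)
      ft(n=2, a=60)
        ft(n=1, a=120)
        -> return 120
      -> return 120
    -> return 120
  -> return 120
-> return 120

Final answer: 120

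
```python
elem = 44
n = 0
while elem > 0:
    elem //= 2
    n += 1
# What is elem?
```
Trace:
  elem=44
  elem=44, n=0
  elem=22, n=1
  elem=11, n=2
  elem=5, n=3
  elem=2, n=4
  elem=1, n=5
  elem=0, n=6

Final answer: 0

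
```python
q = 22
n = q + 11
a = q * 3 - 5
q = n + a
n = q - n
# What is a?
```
Trace:
  q=22
  q=22, n=33
  q=22, n=33, a=61
  q=94, n=33, a=61
  q=94, n=61, a=61

Final answer: 61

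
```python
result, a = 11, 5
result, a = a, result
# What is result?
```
Trace:
  result=11, a=5
  result=5, a=11

Final answer: 5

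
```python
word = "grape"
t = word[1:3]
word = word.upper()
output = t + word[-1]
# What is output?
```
Trace:
  word='grape'
  word='grape', t='ra'
  word='GRAPE', t='ra'
  word='GRAPE', t='ra', output='raE'

Final answer: 'raE'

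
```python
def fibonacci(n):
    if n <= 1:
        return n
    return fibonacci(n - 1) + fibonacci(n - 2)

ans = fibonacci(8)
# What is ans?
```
Call trace (a repeated sub-call is expanded the first time; later identical calls just restate its return value):
fibonacci(n=8)
  fibonacci(n=7)
    fibonacci(n=6)
      fibonacci(n=5)
        fibonacci(n=4)
          fibonacci(n=3)
            fibonacci(n=2)
              fibonacci(n=1)
              -> return 1
              fibonacci(n=0)
              -> return 0
            -> return 1
            fibonacci(n=1)
            -> return 1
          -> return 2
          fibonacci(n=2) -> return 1  (same call as traced above)
        -> return 3
        fibonacci(n=3) -> return 2  (same call as traced above)
      -> return 5
      fibonacci(n=4) -> return 3  (same call as traced above)
    -> return 8
    fibonacci(n=5) -> return 5  (same call as traced above)
  -> return 13
  fibonacci(n=6) -> return 8  (same call as traced above)
-> return 21

Final answer: 21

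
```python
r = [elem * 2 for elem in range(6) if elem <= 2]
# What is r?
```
Trace:
  elem=0
  elem=1
  elem=2
  elem=3
  elem=4
  elem=5
  r=[0, 2, 4]

Final answer: [0, 2, 4]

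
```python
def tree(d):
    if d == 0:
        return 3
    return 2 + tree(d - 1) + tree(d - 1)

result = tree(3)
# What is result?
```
Call trace (a repeated sub-call is expanded the first time; later identical calls just restate its return value):
tree(d=3)
  tree(d=2)
    tree(d=1)
      tree(d=0)
      -> return 3
      tree(d=0)
      -> return 3
    -> return 8
    tree(d=1) -> return 8  (same call as traced above)
  -> return 18
  tree(d=2) -> return 18  (same call as traced above)
-> return 38

Final answer: 38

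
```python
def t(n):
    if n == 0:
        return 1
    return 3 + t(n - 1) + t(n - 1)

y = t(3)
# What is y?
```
Call trace (a repeated sub-call is expanded the first time; later identical calls just restate its return value):
t(n=3)
  t(n=2)
    t(n=1)
      t(n=0)
      -> return 1
      t(n=0)
      -> return 1
    -> return 5
    t(n=1) -> return 5  (same call as traced above)
  -> return 13
  t(n=2) -> return 13  (same call as traced above)
-> return 29

Final answer: 29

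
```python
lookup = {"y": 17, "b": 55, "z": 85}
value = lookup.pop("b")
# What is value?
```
Trace:
  lookup={'y': 17, 'b': 55, 'z': 85}
  lookup={'y': 17, 'z': 85}, value=55

Final answer: 55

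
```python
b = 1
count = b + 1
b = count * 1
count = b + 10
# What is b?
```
Trace:
  b=1
  b=1, count=2
  b=2, count=2
  b=2, count=12

Final answer: 2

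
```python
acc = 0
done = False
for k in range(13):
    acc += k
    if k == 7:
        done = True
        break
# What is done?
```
Trace:
  acc=0
  acc=0, done=False
  acc=0, done=False, k=0
  acc=1, done=False, k=1
  acc=3, done=False, k=2
  acc=6, done=False, k=3
  acc=10, done=False, k=4
  acc=15, done=False, k=5
  acc=21, done=False, k=6
  acc=28, done=True, k=7

Final answer: True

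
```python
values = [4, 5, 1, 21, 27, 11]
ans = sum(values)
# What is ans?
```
Trace:
  values=[4, 5, 1, 21, 27, 11]
  values=[4, 5, 1, 21, 27, 11], ans=69

Final answer: 69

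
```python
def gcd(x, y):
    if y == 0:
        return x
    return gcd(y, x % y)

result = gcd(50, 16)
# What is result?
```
Call trace:
gcd(x=50, y=16)
  gcd(x=16, y=2)
    gcd(x=2, y=0)
    -> return 2
  -> return 2
-> return 2

Final answer: 2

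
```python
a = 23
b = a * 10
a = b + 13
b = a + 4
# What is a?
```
Trace:
  a=23
  a=23, b=230
  a=243, b=230
  a=243, b=247

Final answer: 243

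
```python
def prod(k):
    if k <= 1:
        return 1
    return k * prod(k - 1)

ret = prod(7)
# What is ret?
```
Call trace:
prod(k=7)
  prod(k=6)
    prod(k=5)
      prod(k=4)
        prod(k=3)
          prod(k=2)
            prod(k=1)
            -> return 1
          -> return 2
        -> return 6
      -> return 24
    -> return 120
  -> return 720
-> return 5040

Final answer: 5040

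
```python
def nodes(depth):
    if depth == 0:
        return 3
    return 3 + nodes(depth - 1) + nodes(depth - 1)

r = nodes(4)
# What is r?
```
Call trace (a repeated sub-call is expanded the first time; later identical calls just restate its return value):
nodes(depth=4)
  nodes(depth=3)
    nodes(depth=2)
      nodes(depth=1)
        nodes(depth=0)
        -> return 3
        nodes(depth=0)
        -> return 3
      -> return 9
      nodes(depth=1) -> return 9  (same call as traced above)
    -> return 21
    nodes(depth=2) -> return 21  (same call as traced above)
  -> return 45
  nodes(depth=3) -> return 45  (same call as traced above)
-> return 93

Final answer: 93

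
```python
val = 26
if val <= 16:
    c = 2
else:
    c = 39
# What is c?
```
Trace:
  val=26
  val=26, c=39

Final answer: 39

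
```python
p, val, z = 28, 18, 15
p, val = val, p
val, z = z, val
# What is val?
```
Trace:
  p=28, val=18, z=15
  p=18, val=28, z=15
  p=18, val=15, z=28

Final answer: 15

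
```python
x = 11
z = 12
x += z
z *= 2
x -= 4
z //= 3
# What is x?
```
Trace:
  x=11
  x=11, z=12
  x=23, z=12
  x=23, z=24
  x=19, z=24
  x=19, z=8

Final answer: 19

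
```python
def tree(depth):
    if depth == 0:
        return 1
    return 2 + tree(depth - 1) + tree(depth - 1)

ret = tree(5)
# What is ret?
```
Call trace (a repeated sub-call is expanded the first time; later identical calls just restate its return value):
tree(depth=5)
  tree(depth=4)
    tree(depth=3)
      tree(depth=2)
        tree(depth=1)
          tree(depth=0)
          -> return 1
          tree(depth=0)
          -> return 1
        -> return 4
        tree(depth=1) -> return 4  (same call as traced above)
      -> return 10
      tree(depth=2) -> return 10  (same call as traced above)
    -> return 22
    tree(depth=3) -> return 22  (same call as traced above)
  -> return 46
  tree(depth=4) -> return 46  (same call as traced above)
-> return 94

Final answer: 94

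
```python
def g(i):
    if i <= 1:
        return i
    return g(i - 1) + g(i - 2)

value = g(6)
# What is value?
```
Call trace (a repeated sub-call is expanded the first time; later identical calls just restate its return value):
g(i=6)
  g(i=5)
    g(i=4)
      g(i=3)
        g(i=2)
          g(i=1)
          -> return 1
          g(i=0)
          -> return 0
        -> return 1
        g(i=1)
        -> return 1
      -> return 2
      g(i=2) -> return 1  (same call as traced above)
    -> return 3
    g(i=3) -> return 2  (same call as traced above)
  -> return 5
  g(i=4) -> return 3  (same call as traced above)
-> return 8

Final answer: 8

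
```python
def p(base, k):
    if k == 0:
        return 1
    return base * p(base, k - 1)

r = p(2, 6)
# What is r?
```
Call trace:
p(base=2, k=6)
  p(base=2, k=5)
    p(base=2, k=4)
      p(base=2, k=3)
        p(base=2, k=2)
          p(base=2, k=1)
            p(base=2, k=0)
            -> return 1
          -> return 2
        -> return 4
      -> return 8
    -> return 16
  -> return 32
-> return 64

Final answer: 64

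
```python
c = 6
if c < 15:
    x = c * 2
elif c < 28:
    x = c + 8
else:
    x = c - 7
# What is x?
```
Trace:
  c=6
  c=6, x=12

Final answer: 12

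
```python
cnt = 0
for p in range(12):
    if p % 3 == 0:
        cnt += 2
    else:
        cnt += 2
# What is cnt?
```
Trace:
  cnt=0
  cnt=2, p=0
  cnt=4, p=1
  cnt=6, p=2
  cnt=8, p=3
  cnt=10, p=4
  cnt=12, p=5
  cnt=14, p=6
  cnt=16, p=7
  cnt=18, p=8
  cnt=20, p=9
  cnt=22, p=10
  cnt=24, p=11

Final answer: 24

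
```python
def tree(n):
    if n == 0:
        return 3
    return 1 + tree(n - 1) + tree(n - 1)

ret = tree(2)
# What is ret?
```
Call trace (a repeated sub-call is expanded the first time; later identical calls just restate its return value):
tree(n=2)
  tree(n=1)
    tree(n=0)
    -> return 3
    tree(n=0)
    -> return 3
  -> return 7
  tree(n=1) -> return 7  (same call as traced above)
-> return 15

Final answer: 15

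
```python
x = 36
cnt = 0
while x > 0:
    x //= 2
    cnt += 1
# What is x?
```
Trace:
  x=36
  x=36, cnt=0
  x=18, cnt=1
  x=9, cnt=2
  x=4, cnt=3
  x=2, cnt=4
  x=1, cnt=5
  x=0, cnt=6

Final answer: 0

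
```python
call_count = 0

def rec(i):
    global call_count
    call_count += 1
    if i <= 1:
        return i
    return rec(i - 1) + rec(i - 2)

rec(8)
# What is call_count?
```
Call trace (a repeated sub-call is expanded the first time; later identical calls just restate its return value):
rec(i=8)
  rec(i=7)
    rec(i=6)
      rec(i=5)
        rec(i=4)
          rec(i=3)
            rec(i=2)
              rec(i=1)
              -> return 1
              rec(i=0)
              -> return 0
            -> return 1
            rec(i=1)
            -> return 1
          -> return 2
          rec(i=2) -> return 1  (same call as traced above)
        -> return 3
        rec(i=3) -> return 2  (same call as traced above)
      -> return 5
      rec(i=4) -> return 3  (same call as traced above)
    -> return 8
    rec(i=5) -> return 5  (same call as traced above)
  -> return 13
  rec(i=6) -> return 8  (same call as traced above)
-> return 21

call_count is incremented once per call, so count the calls in each subtree. Let C(i) = number of calls made by rec(i).
C(0) = C(1) = 1 (base case, no recursion); C(i) = 1 + C(i - 1) + C(i - 2) otherwise.
C(2) = 1 + C(1) + C(0) = 1 + 1 + 1 = 3
C(3) = 1 + C(2) + C(1) = 1 + 3 + 1 = 5
C(4) = 1 + C(3) + C(2) = 1 + 5 + 3 = 9
C(5) = 1 + C(4) + C(3) = 1 + 9 + 5 = 15
C(6) = 1 + C(5) + C(4) = 1 + 15 + 9 = 25
C(7) = 1 + C(6) + C(5) = 1 + 25 + 15 = 41
C(8) = 1 + C(7) + C(6) = 1 + 41 + 25 = 67
call_count = C(8) = 67

Final answer: 67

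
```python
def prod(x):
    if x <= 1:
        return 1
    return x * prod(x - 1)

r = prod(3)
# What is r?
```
Call trace:
prod(x=3)
  prod(x=2)
    prod(x=1)
    -> return 1
  -> return 2
-> return 6

Final answer: 6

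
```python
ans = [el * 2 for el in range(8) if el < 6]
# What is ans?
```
Trace:
  el=0
  el=1
  el=2
  el=3
  el=4
  el=5
  el=6
  el=7
  ans=[0, 2, 4, 6, 8, 10]

Final answer: [0, 2, 4, 6, 8, 10]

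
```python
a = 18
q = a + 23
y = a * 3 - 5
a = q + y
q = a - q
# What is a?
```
Trace:
  a=18
  a=18, q=41
  a=18, q=41, y=49
  a=90, q=41, y=49
  a=90, q=49, y=49

Final answer: 90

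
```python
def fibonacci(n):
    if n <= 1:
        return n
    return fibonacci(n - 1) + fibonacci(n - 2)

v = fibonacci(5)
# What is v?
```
Call trace (a repeated sub-call is expanded the first time; later identical calls just restate its return value):
fibonacci(n=5)
  fibonacci(n=4)
    fibonacci(n=3)
      fibonacci(n=2)
        fibonacci(n=1)
        -> return 1
        fibonacci(n=0)
        -> return 0
      -> return 1
      fibonacci(n=1)
      -> return 1
    -> return 2
    fibonacci(n=2) -> return 1  (same call as traced above)
  -> return 3
  fibonacci(n=3) -> return 2  (same call as traced above)
-> return 5

Final answer: 5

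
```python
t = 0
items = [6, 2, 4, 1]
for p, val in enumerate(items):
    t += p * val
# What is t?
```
Trace:
  t=0
  t=0, p=0, val=6
  t=2, p=1, val=2
  t=10, p=2, val=4
  t=13, p=3, val=1

Final answer: 13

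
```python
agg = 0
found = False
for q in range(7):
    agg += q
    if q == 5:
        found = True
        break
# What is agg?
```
Trace:
  agg=0
  agg=0, found=False
  agg=0, found=False, q=0
  agg=1, found=False, q=1
  agg=3, found=False, q=2
  agg=6, found=False, q=3
  agg=10, found=False, q=4
  agg=15, found=True, q=5

Final answer: 15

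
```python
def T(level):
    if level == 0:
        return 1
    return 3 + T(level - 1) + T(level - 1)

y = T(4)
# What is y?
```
Call trace (a repeated sub-call is expanded the first time; later identical calls just restate its return value):
T(level=4)
  T(level=3)
    T(level=2)
      T(level=1)
        T(level=0)
        -> return 1
        T(level=0)
        -> return 1
      -> return 5
      T(level=1) -> return 5  (same call as traced above)
    -> return 13
    T(level=2) -> return 13  (same call as traced above)
  -> return 29
  T(level=3) -> return 29  (same call as traced above)
-> return 61

Final answer: 61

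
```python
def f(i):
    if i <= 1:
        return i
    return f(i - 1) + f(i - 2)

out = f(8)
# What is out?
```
Call trace (a repeated sub-call is expanded the first time; later identical calls just restate its return value):
f(i=8)
  f(i=7)
    f(i=6)
      f(i=5)
        f(i=4)
          f(i=3)
            f(i=2)
              f(i=1)
              -> return 1
              f(i=0)
              -> return 0
            -> return 1
            f(i=1)
            -> return 1
          -> return 2
          f(i=2) -> return 1  (same call as traced above)
        -> return 3
        f(i=3) -> return 2  (same call as traced above)
      -> return 5
      f(i=4) -> return 3  (same call as traced above)
    -> return 8
    f(i=5) -> return 5  (same call as traced above)
  -> return 13
  f(i=6) -> return 8  (same call as traced above)
-> return 21

Final answer: 21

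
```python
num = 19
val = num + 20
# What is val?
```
Trace:
  num=19
  num=19, val=39

Final answer: 39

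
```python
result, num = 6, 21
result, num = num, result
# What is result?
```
Trace:
  result=6, num=21
  result=21, num=6

Final answer: 21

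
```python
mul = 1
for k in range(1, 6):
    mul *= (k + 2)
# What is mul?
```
Trace:
  mul=1
  mul=3, k=1
  mul=12, k=2
  mul=60, k=3
  mul=360, k=4
  mul=2520, k=5

Final answer: 2520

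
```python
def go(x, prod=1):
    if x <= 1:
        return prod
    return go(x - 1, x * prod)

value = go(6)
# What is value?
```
Call trace:
go(x=6, prod=1)
  go(x=5, prod=6)
    go(x=4, prod=30)
      go(x=3, prod=120)
        go(x=2, prod=360)
          go(x=1, prod=720)
          -> return 720
        -> return 720
      -> return 720
    -> return 720
  -> return 720
-> return 720

Final answer: 720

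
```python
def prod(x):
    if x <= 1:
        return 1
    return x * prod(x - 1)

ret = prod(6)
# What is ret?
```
Call trace:
prod(x=6)
  prod(x=5)
    prod(x=4)
      prod(x=3)
        prod(x=2)
          prod(x=1)
          -> return 1
        -> return 2
      -> return 6
    -> return 24
  -> return 120
-> return 720

Final answer: 720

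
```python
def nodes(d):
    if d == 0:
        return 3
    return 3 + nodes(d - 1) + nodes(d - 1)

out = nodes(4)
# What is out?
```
Call trace (a repeated sub-call is expanded the first time; later identical calls just restate its return value):
nodes(d=4)
  nodes(d=3)
    nodes(d=2)
      nodes(d=1)
        nodes(d=0)
        -> return 3
        nodes(d=0)
        -> return 3
      -> return 9
      nodes(d=1) -> return 9  (same call as traced above)
    -> return 21
    nodes(d=2) -> return 21  (same call as traced above)
  -> return 45
  nodes(d=3) -> return 45  (same call as traced above)
-> return 93

Final answer: 93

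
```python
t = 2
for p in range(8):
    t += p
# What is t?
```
Trace:
  t=2
  t=2, p=0
  t=3, p=1
  t=5, p=2
  t=8, p=3
  t=12, p=4
  t=17, p=5
  t=23, p=6
  t=30, p=7

Final answer: 30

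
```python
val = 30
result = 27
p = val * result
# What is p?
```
Trace:
  val=30
  val=30, result=27
  val=30, result=27, p=810

Final answer: 810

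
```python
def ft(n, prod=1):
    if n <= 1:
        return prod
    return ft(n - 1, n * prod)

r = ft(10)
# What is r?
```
Call trace:
ft(n=10, prod=1)
  ft(n=9, prod=10)
    ft(n=8, prod=90)
      ft(n=7, prod=720)
        ft(n=6, prod=5040)
          ft(n=5, prod=30240)
            ft(n=4, prod=151200)
              ft(n=3, prod=604800)
                ft(n=2, prod=1814400)
                  ft(n=1, prod=3628800)
                  -> return 3628800
                -> return 3628800
              -> return 3628800
            -> return 3628800
          -> return 3628800
        -> return 3628800
      -> return 3628800
    -> return 3628800
  -> return 3628800
-> return 3628800

Final answer: 3628800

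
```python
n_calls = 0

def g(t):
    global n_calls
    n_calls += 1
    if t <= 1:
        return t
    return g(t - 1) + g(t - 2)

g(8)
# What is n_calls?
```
Call trace (a repeated sub-call is expanded the first time; later identical calls just restate its return value):
g(t=8)
  g(t=7)
    g(t=6)
      g(t=5)
        g(t=4)
          g(t=3)
            g(t=2)
              g(t=1)
              -> return 1
              g(t=0)
              -> return 0
            -> return 1
            g(t=1)
            -> return 1
          -> return 2
          g(t=2) -> return 1  (same call as traced above)
        -> return 3
        g(t=3) -> return 2  (same call as traced above)
      -> return 5
      g(t=4) -> return 3  (same call as traced above)
    -> return 8
    g(t=5) -> return 5  (same call as traced above)
  -> return 13
  g(t=6) -> return 8  (same call as traced above)
-> return 21

n_calls is incremented once per call, so count the calls in each subtree. Let C(t) = number of calls made by g(t).
C(0) = C(1) = 1 (base case, no recursion); C(t) = 1 + C(t - 1) + C(t - 2) otherwise.
C(2) = 1 + C(1) + C(0) = 1 + 1 + 1 = 3
C(3) = 1 + C(2) + C(1) = 1 + 3 + 1 = 5
C(4) = 1 + C(3) + C(2) = 1 + 5 + 3 = 9
C(5) = 1 + C(4) + C(3) = 1 + 9 + 5 = 15
C(6) = 1 + C(5) + C(4) = 1 + 15 + 9 = 25
C(7) = 1 + C(6) + C(5) = 1 + 25 + 15 = 41
C(8) = 1 + C(7) + C(6) = 1 + 41 + 25 = 67
n_calls = C(8) = 67

Final answer: 67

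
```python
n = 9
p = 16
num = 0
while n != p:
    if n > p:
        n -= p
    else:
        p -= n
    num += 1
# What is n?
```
Trace:
  n=9
  n=9, p=16
  n=9, p=16, num=0
  n=9, p=7, num=1
  n=2, p=7, num=2
  n=2, p=5, num=3
  n=2, p=3, num=4
  n=2, p=1, num=5
  n=1, p=1, num=6

Final answer: 1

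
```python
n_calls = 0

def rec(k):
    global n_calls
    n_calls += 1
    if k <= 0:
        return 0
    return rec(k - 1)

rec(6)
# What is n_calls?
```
Call trace:
rec(k=6)
  rec(k=5)
    rec(k=4)
      rec(k=3)
        rec(k=2)
          rec(k=1)
            rec(k=0)
            -> return 0
          -> return 0
        -> return 0
      -> return 0
    -> return 0
  -> return 0
-> return 0

n_calls is incremented once per call. rec is entered once for each k = 6, 5, 4, 3, 2, 1, 0 (the k <= 0 call returns without recursing), i.e. 6 + 1 calls.
n_calls = 7

Final answer: 7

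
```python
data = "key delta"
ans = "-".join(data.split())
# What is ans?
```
Trace:
  data='key delta'
  data='key delta', ans='key-delta'

Final answer: 'key-delta'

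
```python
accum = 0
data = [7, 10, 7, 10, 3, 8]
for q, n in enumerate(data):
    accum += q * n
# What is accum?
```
Trace:
  accum=0
  accum=0, q=0, n=7
  accum=10, q=1, n=10
  accum=24, q=2, n=7
  accum=54, q=3, n=10
  accum=66, q=4, n=3
  accum=106, q=5, n=8

Final answer: 106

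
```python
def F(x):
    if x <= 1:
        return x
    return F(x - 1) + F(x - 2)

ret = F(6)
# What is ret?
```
Call trace (a repeated sub-call is expanded the first time; later identical calls just restate its return value):
F(x=6)
  F(x=5)
    F(x=4)
      F(x=3)
        F(x=2)
          F(x=1)
          -> return 1
          F(x=0)
          -> return 0
        -> return 1
        F(x=1)
        -> return 1
      -> return 2
      F(x=2) -> return 1  (same call as traced above)
    -> return 3
    F(x=3) -> return 2  (same call as traced above)
  -> return 5
  F(x=4) -> return 3  (same call as traced above)
-> return 8

Final answer: 8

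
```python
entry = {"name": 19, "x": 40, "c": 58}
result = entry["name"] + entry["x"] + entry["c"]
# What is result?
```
Trace:
  entry={'name': 19, 'x': 40, 'c': 58}
  entry={'name': 19, 'x': 40, 'c': 58}, result=117

Final answer: 117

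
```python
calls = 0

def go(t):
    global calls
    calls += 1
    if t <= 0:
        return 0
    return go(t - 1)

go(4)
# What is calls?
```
Call trace:
go(t=4)
  go(t=3)
    go(t=2)
      go(t=1)
        go(t=0)
        -> return 0
      -> return 0
    -> return 0
  -> return 0
-> return 0

calls is incremented once per call. go is entered once for each t = 4, 3, 2, 1, 0 (the t <= 0 call returns without recursing), i.e. 4 + 1 calls.
calls = 5

Final answer: 5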